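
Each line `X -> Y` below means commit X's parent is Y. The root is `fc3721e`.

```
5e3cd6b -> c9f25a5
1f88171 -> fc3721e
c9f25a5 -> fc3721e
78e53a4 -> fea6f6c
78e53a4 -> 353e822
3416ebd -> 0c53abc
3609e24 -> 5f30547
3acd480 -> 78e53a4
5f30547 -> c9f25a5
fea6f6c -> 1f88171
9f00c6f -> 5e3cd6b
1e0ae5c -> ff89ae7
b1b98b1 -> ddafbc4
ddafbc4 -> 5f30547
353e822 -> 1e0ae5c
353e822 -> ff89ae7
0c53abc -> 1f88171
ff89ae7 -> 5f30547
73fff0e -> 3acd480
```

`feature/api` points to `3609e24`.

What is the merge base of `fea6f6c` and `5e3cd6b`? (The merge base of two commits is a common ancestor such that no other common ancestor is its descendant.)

fc3721e

Ancestors of fea6f6c: {1f88171, fc3721e, fea6f6c}.
Ancestors of 5e3cd6b: {5e3cd6b, c9f25a5, fc3721e}.
Common ancestors: {fc3721e}.
The only common ancestor is fc3721e, so it is the merge base.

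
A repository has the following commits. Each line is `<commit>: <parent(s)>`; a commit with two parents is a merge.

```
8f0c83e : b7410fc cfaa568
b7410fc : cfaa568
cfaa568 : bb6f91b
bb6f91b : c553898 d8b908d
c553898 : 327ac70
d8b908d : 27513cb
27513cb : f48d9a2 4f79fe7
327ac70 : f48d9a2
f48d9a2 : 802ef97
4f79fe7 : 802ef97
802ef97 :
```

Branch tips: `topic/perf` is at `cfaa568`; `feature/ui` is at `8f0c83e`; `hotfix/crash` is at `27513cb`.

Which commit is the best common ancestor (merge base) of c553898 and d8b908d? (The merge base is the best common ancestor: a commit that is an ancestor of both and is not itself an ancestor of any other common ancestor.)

f48d9a2

Ancestors of c553898: {327ac70, 802ef97, c553898, f48d9a2}.
Ancestors of d8b908d: {27513cb, 4f79fe7, 802ef97, d8b908d, f48d9a2}.
Common ancestors: {802ef97, f48d9a2}.
Among these, f48d9a2 is not an ancestor of any other common ancestor — it is the merge base.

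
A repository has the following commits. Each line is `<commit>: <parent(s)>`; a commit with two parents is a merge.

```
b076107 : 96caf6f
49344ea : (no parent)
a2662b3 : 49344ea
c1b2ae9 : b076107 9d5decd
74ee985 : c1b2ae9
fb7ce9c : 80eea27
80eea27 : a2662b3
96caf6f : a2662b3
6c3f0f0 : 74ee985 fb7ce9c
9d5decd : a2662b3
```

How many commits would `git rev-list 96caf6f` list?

Walking parent pointers from 96caf6f: reachable set = {49344ea, 96caf6f, a2662b3}.
That is 3 commits.

3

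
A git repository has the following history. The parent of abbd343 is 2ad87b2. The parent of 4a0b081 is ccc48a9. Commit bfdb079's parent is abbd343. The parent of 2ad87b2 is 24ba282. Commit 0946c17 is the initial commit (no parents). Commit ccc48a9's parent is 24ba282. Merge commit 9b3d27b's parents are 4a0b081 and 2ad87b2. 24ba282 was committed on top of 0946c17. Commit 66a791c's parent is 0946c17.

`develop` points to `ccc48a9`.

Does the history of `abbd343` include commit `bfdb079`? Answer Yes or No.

Ancestors of abbd343: {0946c17, 24ba282, 2ad87b2, abbd343}.
bfdb079 is not in that set, so it is not an ancestor of abbd343.

No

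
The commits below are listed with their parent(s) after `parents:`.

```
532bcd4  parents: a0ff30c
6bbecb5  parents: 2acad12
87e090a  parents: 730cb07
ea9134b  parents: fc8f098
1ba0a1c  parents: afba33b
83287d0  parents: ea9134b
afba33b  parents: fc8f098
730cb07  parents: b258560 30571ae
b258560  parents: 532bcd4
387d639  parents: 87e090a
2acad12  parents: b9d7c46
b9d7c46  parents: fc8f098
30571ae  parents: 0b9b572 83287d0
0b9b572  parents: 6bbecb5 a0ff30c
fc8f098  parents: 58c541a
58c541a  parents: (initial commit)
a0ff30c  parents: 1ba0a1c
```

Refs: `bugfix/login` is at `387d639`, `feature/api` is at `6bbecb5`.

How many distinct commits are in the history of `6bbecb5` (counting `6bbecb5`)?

5

Walking parent pointers from 6bbecb5: reachable set = {2acad12, 58c541a, 6bbecb5, b9d7c46, fc8f098}.
That is 5 commits.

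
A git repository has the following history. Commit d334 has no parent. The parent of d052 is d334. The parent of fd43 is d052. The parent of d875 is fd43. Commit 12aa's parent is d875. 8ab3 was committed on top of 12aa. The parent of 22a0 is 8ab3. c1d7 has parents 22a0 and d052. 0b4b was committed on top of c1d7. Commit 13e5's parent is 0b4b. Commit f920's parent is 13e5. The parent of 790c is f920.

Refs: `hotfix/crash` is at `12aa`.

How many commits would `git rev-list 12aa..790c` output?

7

Reachable from 790c: {0b4b, 12aa, 13e5, 22a0, 790c, 8ab3, c1d7, d052, d334, d875, f920, fd43}.
Reachable from 12aa: {12aa, d052, d334, d875, fd43}.
In 790c's history but not 12aa's: {0b4b, 13e5, 22a0, 790c, 8ab3, c1d7, f920} — 7 commits.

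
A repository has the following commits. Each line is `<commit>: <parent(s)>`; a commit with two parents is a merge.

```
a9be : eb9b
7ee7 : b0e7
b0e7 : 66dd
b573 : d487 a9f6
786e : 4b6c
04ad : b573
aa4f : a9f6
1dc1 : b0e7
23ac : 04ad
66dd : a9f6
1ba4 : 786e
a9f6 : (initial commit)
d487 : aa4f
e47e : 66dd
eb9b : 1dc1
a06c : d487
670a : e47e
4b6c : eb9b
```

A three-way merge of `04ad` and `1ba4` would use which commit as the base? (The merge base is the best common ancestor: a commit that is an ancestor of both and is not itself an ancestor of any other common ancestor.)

a9f6

Ancestors of 04ad: {04ad, a9f6, aa4f, b573, d487}.
Ancestors of 1ba4: {1ba4, 1dc1, 4b6c, 66dd, 786e, a9f6, b0e7, eb9b}.
Common ancestors: {a9f6}.
The only common ancestor is a9f6, so it is the merge base.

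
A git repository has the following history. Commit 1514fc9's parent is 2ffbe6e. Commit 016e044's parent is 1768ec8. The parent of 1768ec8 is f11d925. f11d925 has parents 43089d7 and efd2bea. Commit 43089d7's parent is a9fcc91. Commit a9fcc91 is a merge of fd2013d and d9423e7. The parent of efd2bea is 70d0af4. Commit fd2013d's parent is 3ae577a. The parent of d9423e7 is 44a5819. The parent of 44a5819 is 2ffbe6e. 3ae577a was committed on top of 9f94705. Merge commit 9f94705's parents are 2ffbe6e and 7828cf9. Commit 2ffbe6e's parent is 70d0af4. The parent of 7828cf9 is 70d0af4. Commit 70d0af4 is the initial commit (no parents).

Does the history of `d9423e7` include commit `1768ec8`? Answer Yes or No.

No

Ancestors of d9423e7: {2ffbe6e, 44a5819, 70d0af4, d9423e7}.
1768ec8 is not in that set, so it is not an ancestor of d9423e7.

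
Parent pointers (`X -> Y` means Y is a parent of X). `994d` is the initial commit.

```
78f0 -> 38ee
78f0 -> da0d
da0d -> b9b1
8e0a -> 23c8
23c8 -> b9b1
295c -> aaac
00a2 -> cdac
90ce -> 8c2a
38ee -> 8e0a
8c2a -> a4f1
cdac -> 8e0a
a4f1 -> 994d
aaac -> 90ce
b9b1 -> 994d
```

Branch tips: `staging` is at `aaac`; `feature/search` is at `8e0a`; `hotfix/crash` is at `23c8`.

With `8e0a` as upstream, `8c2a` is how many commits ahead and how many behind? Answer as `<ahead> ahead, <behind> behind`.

2 ahead, 3 behind

Reachable from 8c2a: {8c2a, 994d, a4f1}.
Reachable from 8e0a: {23c8, 8e0a, 994d, b9b1}.
Only in 8c2a's history (ahead): {8c2a, a4f1} — 2.
Only in 8e0a's history (behind): {23c8, 8e0a, b9b1} — 3.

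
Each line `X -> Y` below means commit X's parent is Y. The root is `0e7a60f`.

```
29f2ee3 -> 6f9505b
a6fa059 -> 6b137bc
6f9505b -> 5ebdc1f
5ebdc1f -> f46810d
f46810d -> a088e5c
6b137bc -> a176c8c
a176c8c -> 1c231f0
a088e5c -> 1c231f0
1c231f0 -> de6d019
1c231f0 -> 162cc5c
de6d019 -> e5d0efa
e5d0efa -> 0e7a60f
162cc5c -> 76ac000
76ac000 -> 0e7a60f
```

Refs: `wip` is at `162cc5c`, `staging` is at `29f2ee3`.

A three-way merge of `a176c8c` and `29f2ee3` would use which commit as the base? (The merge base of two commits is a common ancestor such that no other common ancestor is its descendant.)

Ancestors of a176c8c: {0e7a60f, 162cc5c, 1c231f0, 76ac000, a176c8c, de6d019, e5d0efa}.
Ancestors of 29f2ee3: {0e7a60f, 162cc5c, 1c231f0, 29f2ee3, 5ebdc1f, 6f9505b, 76ac000, a088e5c, de6d019, e5d0efa, f46810d}.
Common ancestors: {0e7a60f, 162cc5c, 1c231f0, 76ac000, de6d019, e5d0efa}.
Among these, 1c231f0 is not an ancestor of any other common ancestor — it is the merge base.

1c231f0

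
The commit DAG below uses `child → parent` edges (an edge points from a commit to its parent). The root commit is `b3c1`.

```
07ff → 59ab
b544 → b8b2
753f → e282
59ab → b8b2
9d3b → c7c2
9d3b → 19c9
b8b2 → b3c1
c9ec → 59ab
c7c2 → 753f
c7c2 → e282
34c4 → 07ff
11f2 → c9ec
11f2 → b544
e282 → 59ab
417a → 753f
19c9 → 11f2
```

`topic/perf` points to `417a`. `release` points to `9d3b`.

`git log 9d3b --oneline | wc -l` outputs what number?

Walking parent pointers from 9d3b: reachable set = {11f2, 19c9, 59ab, 753f, 9d3b, b3c1, b544, b8b2, c7c2, c9ec, e282}.
That is 11 commits.

11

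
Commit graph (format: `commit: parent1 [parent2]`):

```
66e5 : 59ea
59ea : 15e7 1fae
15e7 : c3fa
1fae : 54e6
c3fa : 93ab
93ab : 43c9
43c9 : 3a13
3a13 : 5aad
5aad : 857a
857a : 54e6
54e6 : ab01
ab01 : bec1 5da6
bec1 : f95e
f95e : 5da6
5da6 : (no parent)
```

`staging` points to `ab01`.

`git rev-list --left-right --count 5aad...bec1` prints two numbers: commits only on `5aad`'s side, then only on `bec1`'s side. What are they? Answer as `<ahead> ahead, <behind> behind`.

4 ahead, 0 behind

Reachable from 5aad: {54e6, 5aad, 5da6, 857a, ab01, bec1, f95e}.
Reachable from bec1: {5da6, bec1, f95e}.
Only in 5aad's history (ahead): {54e6, 5aad, 857a, ab01} — 4.
Only in bec1's history (behind): {} — 0.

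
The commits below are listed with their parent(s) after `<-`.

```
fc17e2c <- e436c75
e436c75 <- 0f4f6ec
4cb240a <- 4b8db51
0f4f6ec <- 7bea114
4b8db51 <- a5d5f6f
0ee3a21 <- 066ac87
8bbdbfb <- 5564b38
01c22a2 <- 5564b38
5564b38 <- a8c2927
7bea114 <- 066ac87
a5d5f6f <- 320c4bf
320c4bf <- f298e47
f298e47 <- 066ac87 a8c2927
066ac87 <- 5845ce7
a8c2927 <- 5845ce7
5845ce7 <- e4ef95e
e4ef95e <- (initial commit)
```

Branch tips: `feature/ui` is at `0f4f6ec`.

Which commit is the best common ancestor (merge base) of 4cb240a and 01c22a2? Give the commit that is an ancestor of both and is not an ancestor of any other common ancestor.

Ancestors of 4cb240a: {066ac87, 320c4bf, 4b8db51, 4cb240a, 5845ce7, a5d5f6f, a8c2927, e4ef95e, f298e47}.
Ancestors of 01c22a2: {01c22a2, 5564b38, 5845ce7, a8c2927, e4ef95e}.
Common ancestors: {5845ce7, a8c2927, e4ef95e}.
Among these, a8c2927 is not an ancestor of any other common ancestor — it is the merge base.

a8c2927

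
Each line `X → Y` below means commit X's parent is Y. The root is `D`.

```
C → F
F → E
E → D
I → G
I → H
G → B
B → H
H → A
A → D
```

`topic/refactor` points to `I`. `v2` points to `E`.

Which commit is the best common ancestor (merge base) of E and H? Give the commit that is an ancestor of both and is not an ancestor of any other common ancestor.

D

Ancestors of E: {D, E}.
Ancestors of H: {A, D, H}.
Common ancestors: {D}.
The only common ancestor is D, so it is the merge base.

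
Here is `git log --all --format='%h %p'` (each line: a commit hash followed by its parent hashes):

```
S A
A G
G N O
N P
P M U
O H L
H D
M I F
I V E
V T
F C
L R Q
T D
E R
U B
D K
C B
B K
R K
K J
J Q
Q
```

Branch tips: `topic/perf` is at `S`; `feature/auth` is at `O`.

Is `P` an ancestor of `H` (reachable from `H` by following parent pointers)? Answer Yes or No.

No

Ancestors of H: {D, H, J, K, Q}.
P is not in that set, so it is not an ancestor of H.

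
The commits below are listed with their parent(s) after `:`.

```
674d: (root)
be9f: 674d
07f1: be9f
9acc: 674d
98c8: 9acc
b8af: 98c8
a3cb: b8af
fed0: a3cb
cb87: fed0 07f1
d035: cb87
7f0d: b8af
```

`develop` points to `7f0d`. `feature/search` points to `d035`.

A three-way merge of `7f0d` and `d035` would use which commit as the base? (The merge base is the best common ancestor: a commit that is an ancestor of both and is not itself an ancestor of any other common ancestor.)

Ancestors of 7f0d: {674d, 7f0d, 98c8, 9acc, b8af}.
Ancestors of d035: {07f1, 674d, 98c8, 9acc, a3cb, b8af, be9f, cb87, d035, fed0}.
Common ancestors: {674d, 98c8, 9acc, b8af}.
Among these, b8af is not an ancestor of any other common ancestor — it is the merge base.

b8af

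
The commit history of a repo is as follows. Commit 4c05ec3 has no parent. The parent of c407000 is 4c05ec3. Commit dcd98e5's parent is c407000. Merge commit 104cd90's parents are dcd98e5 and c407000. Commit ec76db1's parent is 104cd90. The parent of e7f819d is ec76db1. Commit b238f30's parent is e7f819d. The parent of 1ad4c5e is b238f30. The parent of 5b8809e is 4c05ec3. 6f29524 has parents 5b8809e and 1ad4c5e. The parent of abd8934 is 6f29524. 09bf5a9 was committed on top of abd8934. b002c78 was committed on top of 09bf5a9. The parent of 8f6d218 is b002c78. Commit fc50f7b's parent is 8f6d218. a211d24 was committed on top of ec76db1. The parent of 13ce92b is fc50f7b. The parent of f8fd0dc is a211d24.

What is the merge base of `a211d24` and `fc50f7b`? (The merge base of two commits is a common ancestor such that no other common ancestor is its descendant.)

Ancestors of a211d24: {104cd90, 4c05ec3, a211d24, c407000, dcd98e5, ec76db1}.
Ancestors of fc50f7b: {09bf5a9, 104cd90, 1ad4c5e, 4c05ec3, 5b8809e, 6f29524, 8f6d218, abd8934, b002c78, b238f30, c407000, dcd98e5, e7f819d, ec76db1, fc50f7b}.
Common ancestors: {104cd90, 4c05ec3, c407000, dcd98e5, ec76db1}.
Among these, ec76db1 is not an ancestor of any other common ancestor — it is the merge base.

ec76db1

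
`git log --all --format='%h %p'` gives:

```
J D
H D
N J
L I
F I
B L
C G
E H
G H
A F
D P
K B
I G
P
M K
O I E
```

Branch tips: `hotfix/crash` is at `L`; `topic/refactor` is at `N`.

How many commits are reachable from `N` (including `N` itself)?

Walking parent pointers from N: reachable set = {D, J, N, P}.
That is 4 commits.

4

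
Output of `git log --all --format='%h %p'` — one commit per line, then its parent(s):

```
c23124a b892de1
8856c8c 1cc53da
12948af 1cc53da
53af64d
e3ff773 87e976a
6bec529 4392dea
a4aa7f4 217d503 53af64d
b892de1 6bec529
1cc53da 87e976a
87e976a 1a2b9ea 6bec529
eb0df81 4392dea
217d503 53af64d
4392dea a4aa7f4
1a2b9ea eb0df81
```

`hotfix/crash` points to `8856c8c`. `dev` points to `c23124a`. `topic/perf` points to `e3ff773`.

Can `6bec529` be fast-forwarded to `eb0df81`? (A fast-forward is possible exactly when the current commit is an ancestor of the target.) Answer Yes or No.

A fast-forward from 6bec529 to eb0df81 is possible iff 6bec529 is an ancestor of eb0df81.
Ancestors of eb0df81: {217d503, 4392dea, 53af64d, a4aa7f4, eb0df81}.
6bec529 is not among them, so fast-forward is not possible.

No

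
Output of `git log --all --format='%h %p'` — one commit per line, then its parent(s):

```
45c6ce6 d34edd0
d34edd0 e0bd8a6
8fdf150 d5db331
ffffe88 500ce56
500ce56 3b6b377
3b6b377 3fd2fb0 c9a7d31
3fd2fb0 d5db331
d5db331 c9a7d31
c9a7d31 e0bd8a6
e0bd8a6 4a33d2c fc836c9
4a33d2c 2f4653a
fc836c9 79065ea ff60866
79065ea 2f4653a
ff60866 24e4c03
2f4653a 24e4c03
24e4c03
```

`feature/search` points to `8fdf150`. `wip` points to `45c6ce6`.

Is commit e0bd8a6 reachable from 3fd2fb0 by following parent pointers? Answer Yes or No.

Ancestors of 3fd2fb0 (commits reachable by following parents): {24e4c03, 2f4653a, 3fd2fb0, 4a33d2c, 79065ea, c9a7d31, d5db331, e0bd8a6, fc836c9, ff60866}.
e0bd8a6 is in that set, so it is an ancestor of 3fd2fb0.

Yes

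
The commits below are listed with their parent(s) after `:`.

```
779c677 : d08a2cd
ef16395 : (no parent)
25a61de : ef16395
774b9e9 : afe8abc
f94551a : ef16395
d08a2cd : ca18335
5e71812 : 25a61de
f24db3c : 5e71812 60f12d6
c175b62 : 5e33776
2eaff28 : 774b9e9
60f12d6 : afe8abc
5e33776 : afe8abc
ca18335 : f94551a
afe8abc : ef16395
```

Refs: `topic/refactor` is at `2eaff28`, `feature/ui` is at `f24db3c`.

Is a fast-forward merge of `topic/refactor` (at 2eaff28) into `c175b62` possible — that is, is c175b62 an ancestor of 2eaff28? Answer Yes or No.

No

A fast-forward from c175b62 to 2eaff28 is possible iff c175b62 is an ancestor of 2eaff28.
Ancestors of 2eaff28: {2eaff28, 774b9e9, afe8abc, ef16395}.
c175b62 is not among them, so fast-forward is not possible.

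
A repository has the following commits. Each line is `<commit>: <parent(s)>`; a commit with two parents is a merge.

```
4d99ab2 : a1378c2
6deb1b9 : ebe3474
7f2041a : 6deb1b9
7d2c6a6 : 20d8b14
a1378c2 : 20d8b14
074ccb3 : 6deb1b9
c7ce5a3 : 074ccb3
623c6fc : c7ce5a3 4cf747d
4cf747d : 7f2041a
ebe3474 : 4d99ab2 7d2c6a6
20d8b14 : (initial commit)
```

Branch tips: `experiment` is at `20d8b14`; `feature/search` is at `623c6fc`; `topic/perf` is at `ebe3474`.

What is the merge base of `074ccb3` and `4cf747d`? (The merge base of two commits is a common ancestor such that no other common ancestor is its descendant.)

6deb1b9

Ancestors of 074ccb3: {074ccb3, 20d8b14, 4d99ab2, 6deb1b9, 7d2c6a6, a1378c2, ebe3474}.
Ancestors of 4cf747d: {20d8b14, 4cf747d, 4d99ab2, 6deb1b9, 7d2c6a6, 7f2041a, a1378c2, ebe3474}.
Common ancestors: {20d8b14, 4d99ab2, 6deb1b9, 7d2c6a6, a1378c2, ebe3474}.
Among these, 6deb1b9 is not an ancestor of any other common ancestor — it is the merge base.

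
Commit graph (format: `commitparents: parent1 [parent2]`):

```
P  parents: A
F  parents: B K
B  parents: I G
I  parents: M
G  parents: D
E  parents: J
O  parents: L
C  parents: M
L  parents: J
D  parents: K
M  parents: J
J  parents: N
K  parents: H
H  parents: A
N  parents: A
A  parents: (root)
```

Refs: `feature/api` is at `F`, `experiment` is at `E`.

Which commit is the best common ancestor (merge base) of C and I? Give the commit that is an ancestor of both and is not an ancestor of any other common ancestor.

M

Ancestors of C: {A, C, J, M, N}.
Ancestors of I: {A, I, J, M, N}.
Common ancestors: {A, J, M, N}.
Among these, M is not an ancestor of any other common ancestor — it is the merge base.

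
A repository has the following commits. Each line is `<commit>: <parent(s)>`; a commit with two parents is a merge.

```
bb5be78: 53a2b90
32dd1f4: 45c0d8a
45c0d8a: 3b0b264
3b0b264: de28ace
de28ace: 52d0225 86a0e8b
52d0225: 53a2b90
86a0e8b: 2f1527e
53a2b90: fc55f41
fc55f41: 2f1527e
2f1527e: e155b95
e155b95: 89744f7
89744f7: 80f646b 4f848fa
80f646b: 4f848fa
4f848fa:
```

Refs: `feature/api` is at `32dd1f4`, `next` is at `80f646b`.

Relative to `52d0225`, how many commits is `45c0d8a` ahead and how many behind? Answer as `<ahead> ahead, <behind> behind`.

Reachable from 45c0d8a: {2f1527e, 3b0b264, 45c0d8a, 4f848fa, 52d0225, 53a2b90, 80f646b, 86a0e8b, 89744f7, de28ace, e155b95, fc55f41}.
Reachable from 52d0225: {2f1527e, 4f848fa, 52d0225, 53a2b90, 80f646b, 89744f7, e155b95, fc55f41}.
Only in 45c0d8a's history (ahead): {3b0b264, 45c0d8a, 86a0e8b, de28ace} — 4.
Only in 52d0225's history (behind): {} — 0.

4 ahead, 0 behind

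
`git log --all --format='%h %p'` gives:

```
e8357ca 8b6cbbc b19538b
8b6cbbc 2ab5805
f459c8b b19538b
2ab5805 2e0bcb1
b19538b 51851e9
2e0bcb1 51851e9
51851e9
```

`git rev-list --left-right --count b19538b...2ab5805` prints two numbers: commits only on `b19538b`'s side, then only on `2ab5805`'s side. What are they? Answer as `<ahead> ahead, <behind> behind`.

1 ahead, 2 behind

Reachable from b19538b: {51851e9, b19538b}.
Reachable from 2ab5805: {2ab5805, 2e0bcb1, 51851e9}.
Only in b19538b's history (ahead): {b19538b} — 1.
Only in 2ab5805's history (behind): {2ab5805, 2e0bcb1} — 2.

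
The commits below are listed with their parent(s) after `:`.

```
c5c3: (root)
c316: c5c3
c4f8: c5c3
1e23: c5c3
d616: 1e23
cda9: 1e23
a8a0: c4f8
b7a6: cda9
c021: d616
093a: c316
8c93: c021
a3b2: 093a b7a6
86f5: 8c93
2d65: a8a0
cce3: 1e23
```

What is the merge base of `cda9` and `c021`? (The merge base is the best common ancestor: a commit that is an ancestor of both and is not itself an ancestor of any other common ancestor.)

1e23

Ancestors of cda9: {1e23, c5c3, cda9}.
Ancestors of c021: {1e23, c021, c5c3, d616}.
Common ancestors: {1e23, c5c3}.
Among these, 1e23 is not an ancestor of any other common ancestor — it is the merge base.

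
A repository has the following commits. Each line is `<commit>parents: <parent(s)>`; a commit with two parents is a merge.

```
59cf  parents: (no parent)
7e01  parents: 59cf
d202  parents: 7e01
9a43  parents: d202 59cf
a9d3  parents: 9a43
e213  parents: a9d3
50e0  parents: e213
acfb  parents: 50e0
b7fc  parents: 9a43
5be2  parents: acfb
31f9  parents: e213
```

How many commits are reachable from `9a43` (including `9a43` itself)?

4

Walking parent pointers from 9a43: reachable set = {59cf, 7e01, 9a43, d202}.
That is 4 commits.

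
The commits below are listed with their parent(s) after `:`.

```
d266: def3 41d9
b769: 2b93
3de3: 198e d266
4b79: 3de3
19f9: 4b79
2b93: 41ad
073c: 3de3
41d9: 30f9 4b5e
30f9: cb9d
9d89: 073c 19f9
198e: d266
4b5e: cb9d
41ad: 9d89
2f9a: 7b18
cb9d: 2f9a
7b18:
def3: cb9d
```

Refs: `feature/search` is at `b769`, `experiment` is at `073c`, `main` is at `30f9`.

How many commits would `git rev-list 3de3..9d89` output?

4

Reachable from 9d89: {073c, 198e, 19f9, 2f9a, 30f9, 3de3, 41d9, 4b5e, 4b79, 7b18, 9d89, cb9d, d266, def3}.
Reachable from 3de3: {198e, 2f9a, 30f9, 3de3, 41d9, 4b5e, 7b18, cb9d, d266, def3}.
In 9d89's history but not 3de3's: {073c, 19f9, 4b79, 9d89} — 4 commits.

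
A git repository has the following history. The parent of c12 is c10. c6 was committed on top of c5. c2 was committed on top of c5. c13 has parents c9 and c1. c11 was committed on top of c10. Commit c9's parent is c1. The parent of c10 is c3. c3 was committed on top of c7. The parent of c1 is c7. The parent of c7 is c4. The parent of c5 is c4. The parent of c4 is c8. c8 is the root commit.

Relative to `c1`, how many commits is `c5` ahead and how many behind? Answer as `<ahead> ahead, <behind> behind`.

Reachable from c5: {c4, c5, c8}.
Reachable from c1: {c1, c4, c7, c8}.
Only in c5's history (ahead): {c5} — 1.
Only in c1's history (behind): {c1, c7} — 2.

1 ahead, 2 behind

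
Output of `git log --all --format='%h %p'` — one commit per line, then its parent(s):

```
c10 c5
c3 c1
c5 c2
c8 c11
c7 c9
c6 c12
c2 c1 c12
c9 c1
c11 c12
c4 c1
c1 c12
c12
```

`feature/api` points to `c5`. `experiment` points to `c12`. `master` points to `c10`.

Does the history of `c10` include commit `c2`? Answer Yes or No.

Yes

Ancestors of c10 (commits reachable by following parents): {c1, c10, c12, c2, c5}.
c2 is in that set, so it is an ancestor of c10.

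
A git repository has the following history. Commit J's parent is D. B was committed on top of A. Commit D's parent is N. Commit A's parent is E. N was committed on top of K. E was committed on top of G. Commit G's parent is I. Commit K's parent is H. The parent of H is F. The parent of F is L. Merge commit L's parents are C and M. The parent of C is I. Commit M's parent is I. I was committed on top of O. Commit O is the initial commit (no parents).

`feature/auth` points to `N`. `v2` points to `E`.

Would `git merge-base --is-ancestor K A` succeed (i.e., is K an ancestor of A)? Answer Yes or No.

Ancestors of A: {A, E, G, I, O}.
K is not in that set, so it is not an ancestor of A.

No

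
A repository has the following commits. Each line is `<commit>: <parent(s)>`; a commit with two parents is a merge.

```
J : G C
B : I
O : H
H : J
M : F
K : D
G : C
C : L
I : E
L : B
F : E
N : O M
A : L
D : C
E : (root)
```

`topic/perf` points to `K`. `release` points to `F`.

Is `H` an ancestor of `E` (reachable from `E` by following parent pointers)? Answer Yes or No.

Ancestors of E: {E}.
H is not in that set, so it is not an ancestor of E.

No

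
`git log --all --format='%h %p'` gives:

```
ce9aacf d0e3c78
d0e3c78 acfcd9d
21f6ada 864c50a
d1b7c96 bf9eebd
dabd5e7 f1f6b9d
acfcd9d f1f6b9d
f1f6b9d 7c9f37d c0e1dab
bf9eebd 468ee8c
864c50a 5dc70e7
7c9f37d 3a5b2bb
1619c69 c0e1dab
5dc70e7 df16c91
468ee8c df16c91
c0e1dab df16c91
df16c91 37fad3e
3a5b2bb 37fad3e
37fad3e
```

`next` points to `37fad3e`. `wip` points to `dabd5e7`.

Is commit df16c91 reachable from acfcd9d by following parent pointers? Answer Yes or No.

Yes

Ancestors of acfcd9d (commits reachable by following parents): {37fad3e, 3a5b2bb, 7c9f37d, acfcd9d, c0e1dab, df16c91, f1f6b9d}.
df16c91 is in that set, so it is an ancestor of acfcd9d.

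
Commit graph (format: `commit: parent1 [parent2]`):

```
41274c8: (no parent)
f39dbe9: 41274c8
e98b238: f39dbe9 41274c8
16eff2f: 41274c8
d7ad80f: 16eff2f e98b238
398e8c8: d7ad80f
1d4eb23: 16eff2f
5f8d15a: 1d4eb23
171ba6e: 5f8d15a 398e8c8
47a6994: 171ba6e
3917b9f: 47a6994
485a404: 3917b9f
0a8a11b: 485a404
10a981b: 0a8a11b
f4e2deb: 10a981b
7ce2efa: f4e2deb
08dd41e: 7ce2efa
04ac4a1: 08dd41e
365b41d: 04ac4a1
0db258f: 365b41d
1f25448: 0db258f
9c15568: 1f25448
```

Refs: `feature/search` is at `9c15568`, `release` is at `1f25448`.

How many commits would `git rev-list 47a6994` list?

Walking parent pointers from 47a6994: reachable set = {16eff2f, 171ba6e, 1d4eb23, 398e8c8, 41274c8, 47a6994, 5f8d15a, d7ad80f, e98b238, f39dbe9}.
That is 10 commits.

10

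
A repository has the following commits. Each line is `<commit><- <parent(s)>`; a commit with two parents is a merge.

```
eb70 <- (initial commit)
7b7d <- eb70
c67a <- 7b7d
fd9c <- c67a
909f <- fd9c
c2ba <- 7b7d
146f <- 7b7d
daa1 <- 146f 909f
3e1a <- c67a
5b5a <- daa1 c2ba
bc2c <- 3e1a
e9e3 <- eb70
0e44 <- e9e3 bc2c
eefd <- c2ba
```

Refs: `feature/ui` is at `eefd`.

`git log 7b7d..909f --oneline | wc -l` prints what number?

Reachable from 909f: {7b7d, 909f, c67a, eb70, fd9c}.
Reachable from 7b7d: {7b7d, eb70}.
In 909f's history but not 7b7d's: {909f, c67a, fd9c} — 3 commits.

3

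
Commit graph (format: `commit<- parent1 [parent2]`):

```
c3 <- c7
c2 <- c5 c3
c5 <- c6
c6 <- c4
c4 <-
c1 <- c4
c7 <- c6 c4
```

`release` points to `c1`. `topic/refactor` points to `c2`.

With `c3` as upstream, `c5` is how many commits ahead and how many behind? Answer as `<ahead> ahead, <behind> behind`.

Reachable from c5: {c4, c5, c6}.
Reachable from c3: {c3, c4, c6, c7}.
Only in c5's history (ahead): {c5} — 1.
Only in c3's history (behind): {c3, c7} — 2.

1 ahead, 2 behind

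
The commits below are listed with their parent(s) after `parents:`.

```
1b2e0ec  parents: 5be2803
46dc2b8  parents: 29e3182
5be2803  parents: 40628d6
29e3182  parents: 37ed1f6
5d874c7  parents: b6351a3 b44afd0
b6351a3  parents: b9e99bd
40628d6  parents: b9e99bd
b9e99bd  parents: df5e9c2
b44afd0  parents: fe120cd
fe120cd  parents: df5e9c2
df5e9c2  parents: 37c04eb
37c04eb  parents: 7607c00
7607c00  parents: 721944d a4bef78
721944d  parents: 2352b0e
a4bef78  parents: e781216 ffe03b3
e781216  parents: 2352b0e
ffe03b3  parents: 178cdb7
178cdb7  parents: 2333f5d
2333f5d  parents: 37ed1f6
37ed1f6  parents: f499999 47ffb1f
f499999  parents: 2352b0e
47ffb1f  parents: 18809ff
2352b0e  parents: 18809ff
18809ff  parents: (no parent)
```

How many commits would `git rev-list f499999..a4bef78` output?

Reachable from a4bef78: {178cdb7, 18809ff, 2333f5d, 2352b0e, 37ed1f6, 47ffb1f, a4bef78, e781216, f499999, ffe03b3}.
Reachable from f499999: {18809ff, 2352b0e, f499999}.
In a4bef78's history but not f499999's: {178cdb7, 2333f5d, 37ed1f6, 47ffb1f, a4bef78, e781216, ffe03b3} — 7 commits.

7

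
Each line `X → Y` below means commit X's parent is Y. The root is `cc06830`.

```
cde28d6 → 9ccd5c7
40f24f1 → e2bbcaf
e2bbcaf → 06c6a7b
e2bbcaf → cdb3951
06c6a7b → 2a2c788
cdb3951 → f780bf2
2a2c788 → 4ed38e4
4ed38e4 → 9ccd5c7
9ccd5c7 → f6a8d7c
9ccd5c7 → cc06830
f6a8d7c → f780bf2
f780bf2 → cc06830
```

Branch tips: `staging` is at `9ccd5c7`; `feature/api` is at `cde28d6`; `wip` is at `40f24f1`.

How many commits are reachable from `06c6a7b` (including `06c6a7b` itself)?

Walking parent pointers from 06c6a7b: reachable set = {06c6a7b, 2a2c788, 4ed38e4, 9ccd5c7, cc06830, f6a8d7c, f780bf2}.
That is 7 commits.

7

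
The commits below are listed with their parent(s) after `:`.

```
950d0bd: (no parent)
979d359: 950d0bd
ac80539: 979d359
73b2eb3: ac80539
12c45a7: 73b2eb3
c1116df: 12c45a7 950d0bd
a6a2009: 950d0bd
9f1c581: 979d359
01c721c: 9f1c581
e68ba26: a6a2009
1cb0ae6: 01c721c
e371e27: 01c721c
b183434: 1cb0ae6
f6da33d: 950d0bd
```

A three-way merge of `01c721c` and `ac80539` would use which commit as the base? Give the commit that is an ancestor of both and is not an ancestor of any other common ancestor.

Ancestors of 01c721c: {01c721c, 950d0bd, 979d359, 9f1c581}.
Ancestors of ac80539: {950d0bd, 979d359, ac80539}.
Common ancestors: {950d0bd, 979d359}.
Among these, 979d359 is not an ancestor of any other common ancestor — it is the merge base.

979d359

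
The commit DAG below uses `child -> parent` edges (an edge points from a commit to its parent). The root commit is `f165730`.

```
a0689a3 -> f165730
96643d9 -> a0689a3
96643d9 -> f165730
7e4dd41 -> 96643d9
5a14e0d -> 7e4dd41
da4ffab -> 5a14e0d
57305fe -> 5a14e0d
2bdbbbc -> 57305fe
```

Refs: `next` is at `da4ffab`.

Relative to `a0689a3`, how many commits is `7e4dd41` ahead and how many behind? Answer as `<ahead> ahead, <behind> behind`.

2 ahead, 0 behind

Reachable from 7e4dd41: {7e4dd41, 96643d9, a0689a3, f165730}.
Reachable from a0689a3: {a0689a3, f165730}.
Only in 7e4dd41's history (ahead): {7e4dd41, 96643d9} — 2.
Only in a0689a3's history (behind): {} — 0.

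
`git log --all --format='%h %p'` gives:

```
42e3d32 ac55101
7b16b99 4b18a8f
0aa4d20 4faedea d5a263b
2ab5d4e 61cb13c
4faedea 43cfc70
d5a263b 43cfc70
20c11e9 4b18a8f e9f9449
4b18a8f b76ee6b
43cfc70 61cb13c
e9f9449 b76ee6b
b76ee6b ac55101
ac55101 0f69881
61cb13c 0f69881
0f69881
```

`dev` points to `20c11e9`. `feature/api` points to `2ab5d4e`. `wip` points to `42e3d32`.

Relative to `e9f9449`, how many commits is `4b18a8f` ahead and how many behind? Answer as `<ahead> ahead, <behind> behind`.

Reachable from 4b18a8f: {0f69881, 4b18a8f, ac55101, b76ee6b}.
Reachable from e9f9449: {0f69881, ac55101, b76ee6b, e9f9449}.
Only in 4b18a8f's history (ahead): {4b18a8f} — 1.
Only in e9f9449's history (behind): {e9f9449} — 1.

1 ahead, 1 behind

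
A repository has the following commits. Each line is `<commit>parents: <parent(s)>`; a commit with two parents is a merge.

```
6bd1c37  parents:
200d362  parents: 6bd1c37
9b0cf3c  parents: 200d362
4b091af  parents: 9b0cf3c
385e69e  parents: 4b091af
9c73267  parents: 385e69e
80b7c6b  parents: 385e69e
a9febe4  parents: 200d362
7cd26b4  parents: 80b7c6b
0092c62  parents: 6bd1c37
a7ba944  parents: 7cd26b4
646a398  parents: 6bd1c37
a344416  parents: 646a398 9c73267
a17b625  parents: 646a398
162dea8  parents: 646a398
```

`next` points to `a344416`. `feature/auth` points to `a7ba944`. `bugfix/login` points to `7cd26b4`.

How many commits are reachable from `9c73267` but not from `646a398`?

5

Reachable from 9c73267: {200d362, 385e69e, 4b091af, 6bd1c37, 9b0cf3c, 9c73267}.
Reachable from 646a398: {646a398, 6bd1c37}.
In 9c73267's history but not 646a398's: {200d362, 385e69e, 4b091af, 9b0cf3c, 9c73267} — 5 commits.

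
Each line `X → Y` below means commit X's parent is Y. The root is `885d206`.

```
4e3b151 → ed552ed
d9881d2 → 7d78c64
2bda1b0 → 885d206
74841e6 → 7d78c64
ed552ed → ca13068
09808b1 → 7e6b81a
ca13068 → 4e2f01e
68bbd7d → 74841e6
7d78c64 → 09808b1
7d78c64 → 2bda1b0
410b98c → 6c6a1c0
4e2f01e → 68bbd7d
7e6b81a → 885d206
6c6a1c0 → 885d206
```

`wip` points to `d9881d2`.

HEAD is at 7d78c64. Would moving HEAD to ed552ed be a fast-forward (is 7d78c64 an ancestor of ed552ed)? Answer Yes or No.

Yes

A fast-forward from 7d78c64 to ed552ed is possible iff 7d78c64 is an ancestor of ed552ed.
Ancestors of ed552ed: {09808b1, 2bda1b0, 4e2f01e, 68bbd7d, 74841e6, 7d78c64, 7e6b81a, 885d206, ca13068, ed552ed}.
7d78c64 is among them, so fast-forward is possible.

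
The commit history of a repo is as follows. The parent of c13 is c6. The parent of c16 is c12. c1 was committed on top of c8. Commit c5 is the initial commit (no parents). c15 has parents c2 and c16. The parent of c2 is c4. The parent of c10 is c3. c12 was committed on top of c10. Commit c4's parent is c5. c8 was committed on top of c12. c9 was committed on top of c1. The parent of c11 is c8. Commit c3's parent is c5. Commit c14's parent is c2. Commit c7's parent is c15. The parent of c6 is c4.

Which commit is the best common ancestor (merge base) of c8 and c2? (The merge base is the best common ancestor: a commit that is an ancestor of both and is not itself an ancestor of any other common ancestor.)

Ancestors of c8: {c10, c12, c3, c5, c8}.
Ancestors of c2: {c2, c4, c5}.
Common ancestors: {c5}.
The only common ancestor is c5, so it is the merge base.

c5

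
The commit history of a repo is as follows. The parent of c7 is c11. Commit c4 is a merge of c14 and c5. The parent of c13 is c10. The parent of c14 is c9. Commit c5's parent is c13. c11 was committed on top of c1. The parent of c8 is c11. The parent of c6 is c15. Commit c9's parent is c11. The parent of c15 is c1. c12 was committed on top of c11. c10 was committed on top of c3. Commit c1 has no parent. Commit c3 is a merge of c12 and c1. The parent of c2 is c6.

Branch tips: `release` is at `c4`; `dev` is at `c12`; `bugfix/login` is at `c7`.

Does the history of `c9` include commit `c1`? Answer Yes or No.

Ancestors of c9 (commits reachable by following parents): {c1, c11, c9}.
c1 is in that set, so it is an ancestor of c9.

Yes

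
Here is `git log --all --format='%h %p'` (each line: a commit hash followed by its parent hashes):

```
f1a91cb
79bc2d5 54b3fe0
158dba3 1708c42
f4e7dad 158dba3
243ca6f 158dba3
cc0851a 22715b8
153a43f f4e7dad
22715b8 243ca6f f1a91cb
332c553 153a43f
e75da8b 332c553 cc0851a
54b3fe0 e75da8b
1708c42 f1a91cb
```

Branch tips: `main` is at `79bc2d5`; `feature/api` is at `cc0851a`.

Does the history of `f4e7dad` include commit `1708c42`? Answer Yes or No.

Ancestors of f4e7dad (commits reachable by following parents): {158dba3, 1708c42, f1a91cb, f4e7dad}.
1708c42 is in that set, so it is an ancestor of f4e7dad.

Yes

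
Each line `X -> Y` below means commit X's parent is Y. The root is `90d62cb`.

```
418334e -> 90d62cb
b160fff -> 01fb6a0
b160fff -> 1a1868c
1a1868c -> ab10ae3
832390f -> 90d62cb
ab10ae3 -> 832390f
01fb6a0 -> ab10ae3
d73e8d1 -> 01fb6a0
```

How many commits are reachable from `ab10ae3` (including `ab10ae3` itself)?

Walking parent pointers from ab10ae3: reachable set = {832390f, 90d62cb, ab10ae3}.
That is 3 commits.

3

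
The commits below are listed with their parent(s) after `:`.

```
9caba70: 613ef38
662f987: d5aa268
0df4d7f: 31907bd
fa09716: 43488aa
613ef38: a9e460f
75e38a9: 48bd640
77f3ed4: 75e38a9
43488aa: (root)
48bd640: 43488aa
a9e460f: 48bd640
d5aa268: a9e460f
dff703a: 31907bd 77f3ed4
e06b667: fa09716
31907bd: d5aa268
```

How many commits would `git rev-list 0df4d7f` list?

Walking parent pointers from 0df4d7f: reachable set = {0df4d7f, 31907bd, 43488aa, 48bd640, a9e460f, d5aa268}.
That is 6 commits.

6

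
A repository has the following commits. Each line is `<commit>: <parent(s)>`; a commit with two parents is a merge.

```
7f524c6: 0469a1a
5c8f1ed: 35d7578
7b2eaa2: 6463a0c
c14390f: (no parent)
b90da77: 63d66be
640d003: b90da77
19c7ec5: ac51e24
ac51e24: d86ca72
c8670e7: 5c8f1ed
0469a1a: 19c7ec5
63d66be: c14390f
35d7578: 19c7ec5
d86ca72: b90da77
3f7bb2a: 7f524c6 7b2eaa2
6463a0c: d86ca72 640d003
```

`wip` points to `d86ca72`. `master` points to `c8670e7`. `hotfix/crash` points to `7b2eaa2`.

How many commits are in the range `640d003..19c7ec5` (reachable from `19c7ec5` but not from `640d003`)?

3

Reachable from 19c7ec5: {19c7ec5, 63d66be, ac51e24, b90da77, c14390f, d86ca72}.
Reachable from 640d003: {63d66be, 640d003, b90da77, c14390f}.
In 19c7ec5's history but not 640d003's: {19c7ec5, ac51e24, d86ca72} — 3 commits.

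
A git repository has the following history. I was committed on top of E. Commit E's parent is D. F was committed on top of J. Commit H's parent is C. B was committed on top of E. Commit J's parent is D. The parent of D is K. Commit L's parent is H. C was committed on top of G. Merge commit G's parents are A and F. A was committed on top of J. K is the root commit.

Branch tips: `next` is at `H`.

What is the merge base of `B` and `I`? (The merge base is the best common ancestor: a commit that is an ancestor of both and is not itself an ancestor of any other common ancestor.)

E

Ancestors of B: {B, D, E, K}.
Ancestors of I: {D, E, I, K}.
Common ancestors: {D, E, K}.
Among these, E is not an ancestor of any other common ancestor — it is the merge base.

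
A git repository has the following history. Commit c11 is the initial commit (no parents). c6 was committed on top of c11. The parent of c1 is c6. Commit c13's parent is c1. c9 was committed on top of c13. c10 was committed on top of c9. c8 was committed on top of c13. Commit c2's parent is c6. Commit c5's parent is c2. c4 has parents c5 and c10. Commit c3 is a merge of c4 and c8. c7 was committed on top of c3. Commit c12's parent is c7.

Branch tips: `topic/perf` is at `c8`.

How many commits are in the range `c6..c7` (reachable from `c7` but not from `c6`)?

Reachable from c7: {c1, c10, c11, c13, c2, c3, c4, c5, c6, c7, c8, c9}.
Reachable from c6: {c11, c6}.
In c7's history but not c6's: {c1, c10, c13, c2, c3, c4, c5, c7, c8, c9} — 10 commits.

10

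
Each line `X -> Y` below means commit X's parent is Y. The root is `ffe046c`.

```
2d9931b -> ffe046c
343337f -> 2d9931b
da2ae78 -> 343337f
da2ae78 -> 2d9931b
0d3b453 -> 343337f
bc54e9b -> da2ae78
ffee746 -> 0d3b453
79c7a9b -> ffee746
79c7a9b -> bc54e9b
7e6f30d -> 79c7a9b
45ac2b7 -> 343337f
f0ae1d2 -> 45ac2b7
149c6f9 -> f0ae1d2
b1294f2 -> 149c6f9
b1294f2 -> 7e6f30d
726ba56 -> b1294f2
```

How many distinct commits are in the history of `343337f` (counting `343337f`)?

3

Walking parent pointers from 343337f: reachable set = {2d9931b, 343337f, ffe046c}.
That is 3 commits.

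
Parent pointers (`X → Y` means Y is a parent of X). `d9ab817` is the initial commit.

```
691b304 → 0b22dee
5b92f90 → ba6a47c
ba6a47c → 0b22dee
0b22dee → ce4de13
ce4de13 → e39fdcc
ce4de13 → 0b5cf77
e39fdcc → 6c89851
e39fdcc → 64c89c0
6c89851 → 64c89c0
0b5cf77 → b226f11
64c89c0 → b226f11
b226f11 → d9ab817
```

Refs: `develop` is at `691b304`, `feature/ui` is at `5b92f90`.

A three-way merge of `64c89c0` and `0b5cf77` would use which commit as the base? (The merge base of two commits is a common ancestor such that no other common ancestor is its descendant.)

b226f11

Ancestors of 64c89c0: {64c89c0, b226f11, d9ab817}.
Ancestors of 0b5cf77: {0b5cf77, b226f11, d9ab817}.
Common ancestors: {b226f11, d9ab817}.
Among these, b226f11 is not an ancestor of any other common ancestor — it is the merge base.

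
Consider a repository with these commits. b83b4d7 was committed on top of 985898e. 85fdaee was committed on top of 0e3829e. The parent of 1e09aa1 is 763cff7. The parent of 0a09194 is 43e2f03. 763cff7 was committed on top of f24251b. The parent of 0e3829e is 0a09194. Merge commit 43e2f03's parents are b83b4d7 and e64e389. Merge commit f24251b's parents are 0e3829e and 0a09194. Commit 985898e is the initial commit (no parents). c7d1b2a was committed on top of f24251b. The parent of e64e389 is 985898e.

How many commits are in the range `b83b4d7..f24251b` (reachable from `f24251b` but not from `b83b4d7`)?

5

Reachable from f24251b: {0a09194, 0e3829e, 43e2f03, 985898e, b83b4d7, e64e389, f24251b}.
Reachable from b83b4d7: {985898e, b83b4d7}.
In f24251b's history but not b83b4d7's: {0a09194, 0e3829e, 43e2f03, e64e389, f24251b} — 5 commits.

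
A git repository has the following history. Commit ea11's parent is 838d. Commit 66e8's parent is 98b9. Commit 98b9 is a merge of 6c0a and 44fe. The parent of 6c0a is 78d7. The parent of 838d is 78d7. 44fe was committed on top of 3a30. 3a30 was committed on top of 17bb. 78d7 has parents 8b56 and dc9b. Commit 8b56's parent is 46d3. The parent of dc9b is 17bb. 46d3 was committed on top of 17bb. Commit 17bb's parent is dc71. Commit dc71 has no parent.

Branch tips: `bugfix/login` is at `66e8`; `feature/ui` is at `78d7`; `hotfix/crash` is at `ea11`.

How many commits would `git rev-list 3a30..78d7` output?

4

Reachable from 78d7: {17bb, 46d3, 78d7, 8b56, dc71, dc9b}.
Reachable from 3a30: {17bb, 3a30, dc71}.
In 78d7's history but not 3a30's: {46d3, 78d7, 8b56, dc9b} — 4 commits.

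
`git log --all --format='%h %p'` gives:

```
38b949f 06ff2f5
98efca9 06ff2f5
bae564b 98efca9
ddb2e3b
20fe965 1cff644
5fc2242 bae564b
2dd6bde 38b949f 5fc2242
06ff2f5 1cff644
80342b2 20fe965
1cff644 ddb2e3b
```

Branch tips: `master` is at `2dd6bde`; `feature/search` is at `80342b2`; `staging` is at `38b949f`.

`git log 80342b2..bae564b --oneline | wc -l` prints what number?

3

Reachable from bae564b: {06ff2f5, 1cff644, 98efca9, bae564b, ddb2e3b}.
Reachable from 80342b2: {1cff644, 20fe965, 80342b2, ddb2e3b}.
In bae564b's history but not 80342b2's: {06ff2f5, 98efca9, bae564b} — 3 commits.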